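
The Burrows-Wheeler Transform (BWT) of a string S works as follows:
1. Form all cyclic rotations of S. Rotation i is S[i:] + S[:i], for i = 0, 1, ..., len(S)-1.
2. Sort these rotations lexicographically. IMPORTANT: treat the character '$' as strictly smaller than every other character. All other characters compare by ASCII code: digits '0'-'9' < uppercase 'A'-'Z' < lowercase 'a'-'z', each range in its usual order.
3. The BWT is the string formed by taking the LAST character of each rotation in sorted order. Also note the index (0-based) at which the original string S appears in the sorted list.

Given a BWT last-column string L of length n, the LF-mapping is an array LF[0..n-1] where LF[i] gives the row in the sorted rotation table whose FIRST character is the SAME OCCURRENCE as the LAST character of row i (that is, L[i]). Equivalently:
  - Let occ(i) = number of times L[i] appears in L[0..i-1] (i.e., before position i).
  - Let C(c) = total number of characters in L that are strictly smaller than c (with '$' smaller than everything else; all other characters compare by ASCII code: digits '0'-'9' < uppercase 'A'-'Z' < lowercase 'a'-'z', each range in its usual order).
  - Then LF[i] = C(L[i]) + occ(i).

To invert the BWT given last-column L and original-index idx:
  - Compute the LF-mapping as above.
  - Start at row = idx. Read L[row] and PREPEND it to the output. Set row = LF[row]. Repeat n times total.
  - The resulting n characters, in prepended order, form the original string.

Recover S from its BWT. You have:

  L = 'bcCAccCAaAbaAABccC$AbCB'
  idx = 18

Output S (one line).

Answer: cAACABaCbcAaBcbCAcACcb$

Derivation:
LF mapping: 15 18 9 1 19 20 10 2 13 3 16 14 4 5 7 21 22 11 0 6 17 12 8
Walk LF starting at row 18, prepending L[row]:
  step 1: row=18, L[18]='$', prepend. Next row=LF[18]=0
  step 2: row=0, L[0]='b', prepend. Next row=LF[0]=15
  step 3: row=15, L[15]='c', prepend. Next row=LF[15]=21
  step 4: row=21, L[21]='C', prepend. Next row=LF[21]=12
  step 5: row=12, L[12]='A', prepend. Next row=LF[12]=4
  step 6: row=4, L[4]='c', prepend. Next row=LF[4]=19
  step 7: row=19, L[19]='A', prepend. Next row=LF[19]=6
  step 8: row=6, L[6]='C', prepend. Next row=LF[6]=10
  step 9: row=10, L[10]='b', prepend. Next row=LF[10]=16
  step 10: row=16, L[16]='c', prepend. Next row=LF[16]=22
  step 11: row=22, L[22]='B', prepend. Next row=LF[22]=8
  step 12: row=8, L[8]='a', prepend. Next row=LF[8]=13
  step 13: row=13, L[13]='A', prepend. Next row=LF[13]=5
  step 14: row=5, L[5]='c', prepend. Next row=LF[5]=20
  step 15: row=20, L[20]='b', prepend. Next row=LF[20]=17
  step 16: row=17, L[17]='C', prepend. Next row=LF[17]=11
  step 17: row=11, L[11]='a', prepend. Next row=LF[11]=14
  step 18: row=14, L[14]='B', prepend. Next row=LF[14]=7
  step 19: row=7, L[7]='A', prepend. Next row=LF[7]=2
  step 20: row=2, L[2]='C', prepend. Next row=LF[2]=9
  step 21: row=9, L[9]='A', prepend. Next row=LF[9]=3
  step 22: row=3, L[3]='A', prepend. Next row=LF[3]=1
  step 23: row=1, L[1]='c', prepend. Next row=LF[1]=18
Reversed output: cAACABaCbcAaBcbCAcACcb$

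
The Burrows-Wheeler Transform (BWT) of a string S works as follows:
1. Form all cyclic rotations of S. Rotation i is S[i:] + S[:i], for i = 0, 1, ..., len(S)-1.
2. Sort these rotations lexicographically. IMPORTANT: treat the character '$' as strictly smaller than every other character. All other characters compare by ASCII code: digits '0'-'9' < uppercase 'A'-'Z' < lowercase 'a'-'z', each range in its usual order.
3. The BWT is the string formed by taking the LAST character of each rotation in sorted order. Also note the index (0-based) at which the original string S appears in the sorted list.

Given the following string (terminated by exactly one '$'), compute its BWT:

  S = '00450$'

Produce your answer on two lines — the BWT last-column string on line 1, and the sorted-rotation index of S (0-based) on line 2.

All 6 rotations (rotation i = S[i:]+S[:i]):
  rot[0] = 00450$
  rot[1] = 0450$0
  rot[2] = 450$00
  rot[3] = 50$004
  rot[4] = 0$0045
  rot[5] = $00450
Sorted (with $ < everything):
  sorted[0] = $00450  (last char: '0')
  sorted[1] = 0$0045  (last char: '5')
  sorted[2] = 00450$  (last char: '$')
  sorted[3] = 0450$0  (last char: '0')
  sorted[4] = 450$00  (last char: '0')
  sorted[5] = 50$004  (last char: '4')
Last column: 05$004
Original string S is at sorted index 2

Answer: 05$004
2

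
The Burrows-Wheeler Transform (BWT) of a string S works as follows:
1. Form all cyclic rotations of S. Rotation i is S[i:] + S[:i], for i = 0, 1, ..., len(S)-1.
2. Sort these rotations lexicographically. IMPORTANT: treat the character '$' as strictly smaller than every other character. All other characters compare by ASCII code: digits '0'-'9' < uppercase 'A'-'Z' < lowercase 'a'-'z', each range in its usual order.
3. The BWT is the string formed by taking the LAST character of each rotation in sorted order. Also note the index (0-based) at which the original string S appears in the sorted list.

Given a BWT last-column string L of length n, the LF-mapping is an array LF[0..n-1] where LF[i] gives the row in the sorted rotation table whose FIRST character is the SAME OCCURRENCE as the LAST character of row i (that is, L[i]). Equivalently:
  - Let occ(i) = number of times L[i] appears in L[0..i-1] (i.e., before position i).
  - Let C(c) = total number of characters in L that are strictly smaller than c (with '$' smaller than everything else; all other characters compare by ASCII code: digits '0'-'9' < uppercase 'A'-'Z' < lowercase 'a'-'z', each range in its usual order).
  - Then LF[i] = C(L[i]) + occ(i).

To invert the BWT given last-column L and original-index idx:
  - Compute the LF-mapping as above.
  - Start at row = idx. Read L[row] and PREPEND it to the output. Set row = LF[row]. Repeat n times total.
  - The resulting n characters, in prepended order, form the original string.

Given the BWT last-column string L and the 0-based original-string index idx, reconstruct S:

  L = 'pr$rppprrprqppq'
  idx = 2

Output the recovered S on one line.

LF mapping: 1 10 0 11 2 3 4 12 13 5 14 8 6 7 9
Walk LF starting at row 2, prepending L[row]:
  step 1: row=2, L[2]='$', prepend. Next row=LF[2]=0
  step 2: row=0, L[0]='p', prepend. Next row=LF[0]=1
  step 3: row=1, L[1]='r', prepend. Next row=LF[1]=10
  step 4: row=10, L[10]='r', prepend. Next row=LF[10]=14
  step 5: row=14, L[14]='q', prepend. Next row=LF[14]=9
  step 6: row=9, L[9]='p', prepend. Next row=LF[9]=5
  step 7: row=5, L[5]='p', prepend. Next row=LF[5]=3
  step 8: row=3, L[3]='r', prepend. Next row=LF[3]=11
  step 9: row=11, L[11]='q', prepend. Next row=LF[11]=8
  step 10: row=8, L[8]='r', prepend. Next row=LF[8]=13
  step 11: row=13, L[13]='p', prepend. Next row=LF[13]=7
  step 12: row=7, L[7]='r', prepend. Next row=LF[7]=12
  step 13: row=12, L[12]='p', prepend. Next row=LF[12]=6
  step 14: row=6, L[6]='p', prepend. Next row=LF[6]=4
  step 15: row=4, L[4]='p', prepend. Next row=LF[4]=2
Reversed output: ppprprqrppqrrp$

Answer: ppprprqrppqrrp$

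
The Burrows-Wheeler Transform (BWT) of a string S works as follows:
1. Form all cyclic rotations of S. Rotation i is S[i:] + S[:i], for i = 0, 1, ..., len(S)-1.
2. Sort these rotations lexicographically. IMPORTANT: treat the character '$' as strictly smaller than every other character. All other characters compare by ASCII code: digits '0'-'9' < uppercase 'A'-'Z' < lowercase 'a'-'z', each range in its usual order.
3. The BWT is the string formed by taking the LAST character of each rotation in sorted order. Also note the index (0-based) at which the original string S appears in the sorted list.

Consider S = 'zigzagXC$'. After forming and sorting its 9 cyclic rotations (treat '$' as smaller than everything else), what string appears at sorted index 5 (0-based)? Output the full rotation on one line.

All 9 rotations (rotation i = S[i:]+S[:i]):
  rot[0] = zigzagXC$
  rot[1] = igzagXC$z
  rot[2] = gzagXC$zi
  rot[3] = zagXC$zig
  rot[4] = agXC$zigz
  rot[5] = gXC$zigza
  rot[6] = XC$zigzag
  rot[7] = C$zigzagX
  rot[8] = $zigzagXC
Sorted (with $ < everything):
  sorted[0] = $zigzagXC
  sorted[1] = C$zigzagX
  sorted[2] = XC$zigzag
  sorted[3] = agXC$zigz
  sorted[4] = gXC$zigza
  sorted[5] = gzagXC$zi
  sorted[6] = igzagXC$z
  sorted[7] = zagXC$zig
  sorted[8] = zigzagXC$
sorted[5] = gzagXC$zi

Answer: gzagXC$zi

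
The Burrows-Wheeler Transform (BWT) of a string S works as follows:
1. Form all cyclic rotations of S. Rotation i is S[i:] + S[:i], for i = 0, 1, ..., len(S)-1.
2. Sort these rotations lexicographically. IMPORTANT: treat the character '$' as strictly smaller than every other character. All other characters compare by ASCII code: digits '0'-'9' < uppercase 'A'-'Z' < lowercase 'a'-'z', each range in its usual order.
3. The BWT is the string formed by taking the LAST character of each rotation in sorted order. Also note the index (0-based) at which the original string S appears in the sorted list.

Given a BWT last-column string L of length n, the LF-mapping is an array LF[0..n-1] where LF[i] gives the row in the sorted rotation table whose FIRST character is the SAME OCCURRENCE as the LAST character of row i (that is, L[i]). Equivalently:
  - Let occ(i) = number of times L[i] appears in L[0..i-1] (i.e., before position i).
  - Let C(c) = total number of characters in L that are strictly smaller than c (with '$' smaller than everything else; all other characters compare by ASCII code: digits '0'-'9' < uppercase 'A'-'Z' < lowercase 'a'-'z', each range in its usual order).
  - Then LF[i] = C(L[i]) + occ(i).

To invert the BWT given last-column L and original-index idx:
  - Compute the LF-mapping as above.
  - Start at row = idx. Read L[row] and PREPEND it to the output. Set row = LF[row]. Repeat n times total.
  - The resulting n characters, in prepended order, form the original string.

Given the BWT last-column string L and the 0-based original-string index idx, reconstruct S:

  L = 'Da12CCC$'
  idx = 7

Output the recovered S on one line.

Answer: a12CCCD$

Derivation:
LF mapping: 6 7 1 2 3 4 5 0
Walk LF starting at row 7, prepending L[row]:
  step 1: row=7, L[7]='$', prepend. Next row=LF[7]=0
  step 2: row=0, L[0]='D', prepend. Next row=LF[0]=6
  step 3: row=6, L[6]='C', prepend. Next row=LF[6]=5
  step 4: row=5, L[5]='C', prepend. Next row=LF[5]=4
  step 5: row=4, L[4]='C', prepend. Next row=LF[4]=3
  step 6: row=3, L[3]='2', prepend. Next row=LF[3]=2
  step 7: row=2, L[2]='1', prepend. Next row=LF[2]=1
  step 8: row=1, L[1]='a', prepend. Next row=LF[1]=7
Reversed output: a12CCCD$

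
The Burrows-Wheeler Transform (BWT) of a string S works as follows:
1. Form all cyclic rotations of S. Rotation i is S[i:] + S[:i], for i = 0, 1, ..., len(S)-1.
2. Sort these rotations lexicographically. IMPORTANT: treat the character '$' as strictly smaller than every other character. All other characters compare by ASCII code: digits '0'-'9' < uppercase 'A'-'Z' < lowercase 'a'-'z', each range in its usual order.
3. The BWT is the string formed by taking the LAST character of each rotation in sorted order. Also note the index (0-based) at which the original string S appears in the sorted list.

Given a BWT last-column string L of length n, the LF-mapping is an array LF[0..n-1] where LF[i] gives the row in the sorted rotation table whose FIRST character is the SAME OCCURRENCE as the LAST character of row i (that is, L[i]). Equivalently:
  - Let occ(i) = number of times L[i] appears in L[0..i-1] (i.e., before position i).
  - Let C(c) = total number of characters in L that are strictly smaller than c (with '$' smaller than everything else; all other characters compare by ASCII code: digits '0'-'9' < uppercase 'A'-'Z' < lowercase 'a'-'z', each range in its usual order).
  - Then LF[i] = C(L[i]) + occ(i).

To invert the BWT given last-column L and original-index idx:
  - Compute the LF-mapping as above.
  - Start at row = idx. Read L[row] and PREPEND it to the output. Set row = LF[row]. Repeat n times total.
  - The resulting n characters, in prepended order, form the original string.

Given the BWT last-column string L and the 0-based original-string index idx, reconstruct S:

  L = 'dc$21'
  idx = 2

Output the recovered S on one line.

LF mapping: 4 3 0 2 1
Walk LF starting at row 2, prepending L[row]:
  step 1: row=2, L[2]='$', prepend. Next row=LF[2]=0
  step 2: row=0, L[0]='d', prepend. Next row=LF[0]=4
  step 3: row=4, L[4]='1', prepend. Next row=LF[4]=1
  step 4: row=1, L[1]='c', prepend. Next row=LF[1]=3
  step 5: row=3, L[3]='2', prepend. Next row=LF[3]=2
Reversed output: 2c1d$

Answer: 2c1d$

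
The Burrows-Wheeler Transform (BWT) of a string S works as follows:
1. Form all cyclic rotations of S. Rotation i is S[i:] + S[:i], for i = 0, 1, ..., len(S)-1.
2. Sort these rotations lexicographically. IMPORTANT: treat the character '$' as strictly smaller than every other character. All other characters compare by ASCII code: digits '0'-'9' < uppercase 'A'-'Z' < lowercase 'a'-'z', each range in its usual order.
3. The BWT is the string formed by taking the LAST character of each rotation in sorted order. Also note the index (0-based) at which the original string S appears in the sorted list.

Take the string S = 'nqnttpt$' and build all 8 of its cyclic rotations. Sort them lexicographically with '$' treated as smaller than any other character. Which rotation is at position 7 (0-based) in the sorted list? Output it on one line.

All 8 rotations (rotation i = S[i:]+S[:i]):
  rot[0] = nqnttpt$
  rot[1] = qnttpt$n
  rot[2] = nttpt$nq
  rot[3] = ttpt$nqn
  rot[4] = tpt$nqnt
  rot[5] = pt$nqntt
  rot[6] = t$nqnttp
  rot[7] = $nqnttpt
Sorted (with $ < everything):
  sorted[0] = $nqnttpt
  sorted[1] = nqnttpt$
  sorted[2] = nttpt$nq
  sorted[3] = pt$nqntt
  sorted[4] = qnttpt$n
  sorted[5] = t$nqnttp
  sorted[6] = tpt$nqnt
  sorted[7] = ttpt$nqn
sorted[7] = ttpt$nqn

Answer: ttpt$nqn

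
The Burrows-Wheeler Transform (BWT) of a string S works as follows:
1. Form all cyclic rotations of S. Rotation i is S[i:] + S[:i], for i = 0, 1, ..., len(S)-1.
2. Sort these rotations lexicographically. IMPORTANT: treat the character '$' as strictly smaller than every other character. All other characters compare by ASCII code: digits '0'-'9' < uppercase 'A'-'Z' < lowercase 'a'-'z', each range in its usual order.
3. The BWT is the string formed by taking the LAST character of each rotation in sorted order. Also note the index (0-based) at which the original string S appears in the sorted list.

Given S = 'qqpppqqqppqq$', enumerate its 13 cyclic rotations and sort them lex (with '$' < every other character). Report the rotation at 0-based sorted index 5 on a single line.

Answer: pqqqppqq$qqpp

Derivation:
All 13 rotations (rotation i = S[i:]+S[:i]):
  rot[0] = qqpppqqqppqq$
  rot[1] = qpppqqqppqq$q
  rot[2] = pppqqqppqq$qq
  rot[3] = ppqqqppqq$qqp
  rot[4] = pqqqppqq$qqpp
  rot[5] = qqqppqq$qqppp
  rot[6] = qqppqq$qqpppq
  rot[7] = qppqq$qqpppqq
  rot[8] = ppqq$qqpppqqq
  rot[9] = pqq$qqpppqqqp
  rot[10] = qq$qqpppqqqpp
  rot[11] = q$qqpppqqqppq
  rot[12] = $qqpppqqqppqq
Sorted (with $ < everything):
  sorted[0] = $qqpppqqqppqq
  sorted[1] = pppqqqppqq$qq
  sorted[2] = ppqq$qqpppqqq
  sorted[3] = ppqqqppqq$qqp
  sorted[4] = pqq$qqpppqqqp
  sorted[5] = pqqqppqq$qqpp
  sorted[6] = q$qqpppqqqppq
  sorted[7] = qpppqqqppqq$q
  sorted[8] = qppqq$qqpppqq
  sorted[9] = qq$qqpppqqqpp
  sorted[10] = qqpppqqqppqq$
  sorted[11] = qqppqq$qqpppq
  sorted[12] = qqqppqq$qqppp
sorted[5] = pqqqppqq$qqpp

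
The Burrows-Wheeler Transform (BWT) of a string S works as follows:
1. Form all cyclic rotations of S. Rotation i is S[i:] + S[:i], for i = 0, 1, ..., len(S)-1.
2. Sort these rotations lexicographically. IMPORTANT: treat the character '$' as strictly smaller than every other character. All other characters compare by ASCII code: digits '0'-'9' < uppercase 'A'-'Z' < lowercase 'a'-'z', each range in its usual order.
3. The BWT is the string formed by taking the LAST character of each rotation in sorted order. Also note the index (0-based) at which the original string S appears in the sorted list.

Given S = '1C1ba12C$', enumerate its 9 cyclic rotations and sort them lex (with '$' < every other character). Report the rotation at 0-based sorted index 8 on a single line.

All 9 rotations (rotation i = S[i:]+S[:i]):
  rot[0] = 1C1ba12C$
  rot[1] = C1ba12C$1
  rot[2] = 1ba12C$1C
  rot[3] = ba12C$1C1
  rot[4] = a12C$1C1b
  rot[5] = 12C$1C1ba
  rot[6] = 2C$1C1ba1
  rot[7] = C$1C1ba12
  rot[8] = $1C1ba12C
Sorted (with $ < everything):
  sorted[0] = $1C1ba12C
  sorted[1] = 12C$1C1ba
  sorted[2] = 1C1ba12C$
  sorted[3] = 1ba12C$1C
  sorted[4] = 2C$1C1ba1
  sorted[5] = C$1C1ba12
  sorted[6] = C1ba12C$1
  sorted[7] = a12C$1C1b
  sorted[8] = ba12C$1C1
sorted[8] = ba12C$1C1

Answer: ba12C$1C1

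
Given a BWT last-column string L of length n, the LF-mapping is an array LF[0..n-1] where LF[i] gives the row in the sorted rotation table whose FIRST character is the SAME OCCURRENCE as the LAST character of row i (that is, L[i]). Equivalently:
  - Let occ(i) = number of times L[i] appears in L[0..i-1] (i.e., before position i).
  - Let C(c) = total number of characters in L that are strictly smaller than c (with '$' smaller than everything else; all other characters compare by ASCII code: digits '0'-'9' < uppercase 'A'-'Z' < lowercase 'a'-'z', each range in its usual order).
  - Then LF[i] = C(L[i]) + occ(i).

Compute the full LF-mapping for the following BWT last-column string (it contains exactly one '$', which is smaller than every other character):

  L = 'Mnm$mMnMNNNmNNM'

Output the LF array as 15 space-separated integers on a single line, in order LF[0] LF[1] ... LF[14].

Answer: 1 13 10 0 11 2 14 3 5 6 7 12 8 9 4

Derivation:
Char counts: '$':1, 'M':4, 'N':5, 'm':3, 'n':2
C (first-col start): C('$')=0, C('M')=1, C('N')=5, C('m')=10, C('n')=13
L[0]='M': occ=0, LF[0]=C('M')+0=1+0=1
L[1]='n': occ=0, LF[1]=C('n')+0=13+0=13
L[2]='m': occ=0, LF[2]=C('m')+0=10+0=10
L[3]='$': occ=0, LF[3]=C('$')+0=0+0=0
L[4]='m': occ=1, LF[4]=C('m')+1=10+1=11
L[5]='M': occ=1, LF[5]=C('M')+1=1+1=2
L[6]='n': occ=1, LF[6]=C('n')+1=13+1=14
L[7]='M': occ=2, LF[7]=C('M')+2=1+2=3
L[8]='N': occ=0, LF[8]=C('N')+0=5+0=5
L[9]='N': occ=1, LF[9]=C('N')+1=5+1=6
L[10]='N': occ=2, LF[10]=C('N')+2=5+2=7
L[11]='m': occ=2, LF[11]=C('m')+2=10+2=12
L[12]='N': occ=3, LF[12]=C('N')+3=5+3=8
L[13]='N': occ=4, LF[13]=C('N')+4=5+4=9
L[14]='M': occ=3, LF[14]=C('M')+3=1+3=4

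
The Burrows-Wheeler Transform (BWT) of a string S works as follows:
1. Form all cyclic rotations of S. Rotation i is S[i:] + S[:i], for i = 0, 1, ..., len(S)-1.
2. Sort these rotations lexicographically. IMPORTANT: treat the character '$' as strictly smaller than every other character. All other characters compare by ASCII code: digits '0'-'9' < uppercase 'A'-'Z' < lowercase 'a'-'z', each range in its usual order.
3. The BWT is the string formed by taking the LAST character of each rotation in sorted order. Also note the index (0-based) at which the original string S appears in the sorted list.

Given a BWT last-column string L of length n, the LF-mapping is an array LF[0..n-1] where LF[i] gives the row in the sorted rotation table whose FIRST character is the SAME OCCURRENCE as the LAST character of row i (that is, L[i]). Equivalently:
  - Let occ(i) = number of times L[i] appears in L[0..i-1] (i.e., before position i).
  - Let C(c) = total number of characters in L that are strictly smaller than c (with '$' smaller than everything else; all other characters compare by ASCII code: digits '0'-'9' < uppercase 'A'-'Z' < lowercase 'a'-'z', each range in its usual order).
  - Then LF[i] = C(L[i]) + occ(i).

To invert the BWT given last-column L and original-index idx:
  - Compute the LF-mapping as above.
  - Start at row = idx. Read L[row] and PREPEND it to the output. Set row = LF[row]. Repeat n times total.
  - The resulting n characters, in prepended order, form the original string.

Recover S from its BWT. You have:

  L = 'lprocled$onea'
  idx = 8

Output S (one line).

LF mapping: 6 11 12 9 2 7 4 3 0 10 8 5 1
Walk LF starting at row 8, prepending L[row]:
  step 1: row=8, L[8]='$', prepend. Next row=LF[8]=0
  step 2: row=0, L[0]='l', prepend. Next row=LF[0]=6
  step 3: row=6, L[6]='e', prepend. Next row=LF[6]=4
  step 4: row=4, L[4]='c', prepend. Next row=LF[4]=2
  step 5: row=2, L[2]='r', prepend. Next row=LF[2]=12
  step 6: row=12, L[12]='a', prepend. Next row=LF[12]=1
  step 7: row=1, L[1]='p', prepend. Next row=LF[1]=11
  step 8: row=11, L[11]='e', prepend. Next row=LF[11]=5
  step 9: row=5, L[5]='l', prepend. Next row=LF[5]=7
  step 10: row=7, L[7]='d', prepend. Next row=LF[7]=3
  step 11: row=3, L[3]='o', prepend. Next row=LF[3]=9
  step 12: row=9, L[9]='o', prepend. Next row=LF[9]=10
  step 13: row=10, L[10]='n', prepend. Next row=LF[10]=8
Reversed output: noodleparcel$

Answer: noodleparcel$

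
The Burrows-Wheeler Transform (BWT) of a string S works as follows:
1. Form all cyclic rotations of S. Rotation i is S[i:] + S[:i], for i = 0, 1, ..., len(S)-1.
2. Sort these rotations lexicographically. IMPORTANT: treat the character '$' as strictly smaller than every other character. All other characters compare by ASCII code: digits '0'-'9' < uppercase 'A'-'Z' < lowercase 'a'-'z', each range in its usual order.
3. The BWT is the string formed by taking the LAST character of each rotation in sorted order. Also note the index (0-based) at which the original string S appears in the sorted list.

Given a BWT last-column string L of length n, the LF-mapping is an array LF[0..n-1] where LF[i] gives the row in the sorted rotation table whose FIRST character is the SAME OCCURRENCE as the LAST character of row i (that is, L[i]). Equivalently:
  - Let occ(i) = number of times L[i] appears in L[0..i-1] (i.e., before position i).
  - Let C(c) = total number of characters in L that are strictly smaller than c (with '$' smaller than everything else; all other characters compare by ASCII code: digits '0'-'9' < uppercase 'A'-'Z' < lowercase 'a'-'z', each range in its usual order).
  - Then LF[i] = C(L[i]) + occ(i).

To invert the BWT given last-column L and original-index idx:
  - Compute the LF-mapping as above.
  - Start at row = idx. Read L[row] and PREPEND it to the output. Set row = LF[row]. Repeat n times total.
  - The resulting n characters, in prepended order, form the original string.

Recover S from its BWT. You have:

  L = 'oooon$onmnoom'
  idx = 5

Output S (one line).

LF mapping: 6 7 8 9 3 0 10 4 1 5 11 12 2
Walk LF starting at row 5, prepending L[row]:
  step 1: row=5, L[5]='$', prepend. Next row=LF[5]=0
  step 2: row=0, L[0]='o', prepend. Next row=LF[0]=6
  step 3: row=6, L[6]='o', prepend. Next row=LF[6]=10
  step 4: row=10, L[10]='o', prepend. Next row=LF[10]=11
  step 5: row=11, L[11]='o', prepend. Next row=LF[11]=12
  step 6: row=12, L[12]='m', prepend. Next row=LF[12]=2
  step 7: row=2, L[2]='o', prepend. Next row=LF[2]=8
  step 8: row=8, L[8]='m', prepend. Next row=LF[8]=1
  step 9: row=1, L[1]='o', prepend. Next row=LF[1]=7
  step 10: row=7, L[7]='n', prepend. Next row=LF[7]=4
  step 11: row=4, L[4]='n', prepend. Next row=LF[4]=3
  step 12: row=3, L[3]='o', prepend. Next row=LF[3]=9
  step 13: row=9, L[9]='n', prepend. Next row=LF[9]=5
Reversed output: nonnomomoooo$

Answer: nonnomomoooo$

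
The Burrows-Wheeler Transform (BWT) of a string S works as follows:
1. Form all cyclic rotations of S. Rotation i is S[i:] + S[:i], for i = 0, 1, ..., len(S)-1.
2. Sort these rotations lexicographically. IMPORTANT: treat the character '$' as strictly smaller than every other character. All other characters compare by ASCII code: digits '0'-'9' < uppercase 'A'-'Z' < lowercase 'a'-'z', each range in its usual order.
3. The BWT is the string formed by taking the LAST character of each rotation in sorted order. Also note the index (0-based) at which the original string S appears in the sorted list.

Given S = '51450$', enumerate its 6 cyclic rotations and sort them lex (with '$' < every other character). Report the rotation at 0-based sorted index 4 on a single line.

All 6 rotations (rotation i = S[i:]+S[:i]):
  rot[0] = 51450$
  rot[1] = 1450$5
  rot[2] = 450$51
  rot[3] = 50$514
  rot[4] = 0$5145
  rot[5] = $51450
Sorted (with $ < everything):
  sorted[0] = $51450
  sorted[1] = 0$5145
  sorted[2] = 1450$5
  sorted[3] = 450$51
  sorted[4] = 50$514
  sorted[5] = 51450$
sorted[4] = 50$514

Answer: 50$514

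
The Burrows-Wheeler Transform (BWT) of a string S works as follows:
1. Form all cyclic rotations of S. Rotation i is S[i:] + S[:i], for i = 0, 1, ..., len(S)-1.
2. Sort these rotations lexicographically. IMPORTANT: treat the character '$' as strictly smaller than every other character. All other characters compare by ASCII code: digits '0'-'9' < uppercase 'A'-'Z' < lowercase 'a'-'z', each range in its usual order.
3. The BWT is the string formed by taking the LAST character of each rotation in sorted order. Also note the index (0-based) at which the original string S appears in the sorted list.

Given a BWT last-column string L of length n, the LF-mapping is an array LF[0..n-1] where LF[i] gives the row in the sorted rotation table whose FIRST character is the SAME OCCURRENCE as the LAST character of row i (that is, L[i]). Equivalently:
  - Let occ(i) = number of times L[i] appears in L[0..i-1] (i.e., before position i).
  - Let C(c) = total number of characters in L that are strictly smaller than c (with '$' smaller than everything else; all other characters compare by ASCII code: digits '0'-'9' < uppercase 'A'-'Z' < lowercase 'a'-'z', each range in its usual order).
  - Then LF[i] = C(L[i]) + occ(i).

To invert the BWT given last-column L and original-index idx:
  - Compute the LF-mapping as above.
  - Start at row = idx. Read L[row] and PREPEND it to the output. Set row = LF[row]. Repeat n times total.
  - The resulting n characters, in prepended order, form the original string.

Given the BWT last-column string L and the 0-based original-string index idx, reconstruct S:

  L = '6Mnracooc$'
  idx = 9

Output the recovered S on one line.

LF mapping: 1 2 6 9 3 4 7 8 5 0
Walk LF starting at row 9, prepending L[row]:
  step 1: row=9, L[9]='$', prepend. Next row=LF[9]=0
  step 2: row=0, L[0]='6', prepend. Next row=LF[0]=1
  step 3: row=1, L[1]='M', prepend. Next row=LF[1]=2
  step 4: row=2, L[2]='n', prepend. Next row=LF[2]=6
  step 5: row=6, L[6]='o', prepend. Next row=LF[6]=7
  step 6: row=7, L[7]='o', prepend. Next row=LF[7]=8
  step 7: row=8, L[8]='c', prepend. Next row=LF[8]=5
  step 8: row=5, L[5]='c', prepend. Next row=LF[5]=4
  step 9: row=4, L[4]='a', prepend. Next row=LF[4]=3
  step 10: row=3, L[3]='r', prepend. Next row=LF[3]=9
Reversed output: raccoonM6$

Answer: raccoonM6$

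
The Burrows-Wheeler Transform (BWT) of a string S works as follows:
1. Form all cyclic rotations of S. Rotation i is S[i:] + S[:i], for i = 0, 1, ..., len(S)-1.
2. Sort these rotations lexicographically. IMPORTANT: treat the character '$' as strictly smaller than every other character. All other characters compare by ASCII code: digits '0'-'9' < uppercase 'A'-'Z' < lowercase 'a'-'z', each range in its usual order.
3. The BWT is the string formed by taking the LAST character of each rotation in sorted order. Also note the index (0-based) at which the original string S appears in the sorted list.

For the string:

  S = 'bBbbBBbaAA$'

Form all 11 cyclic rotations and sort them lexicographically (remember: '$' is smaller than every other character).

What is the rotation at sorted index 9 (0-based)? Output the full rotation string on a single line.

All 11 rotations (rotation i = S[i:]+S[:i]):
  rot[0] = bBbbBBbaAA$
  rot[1] = BbbBBbaAA$b
  rot[2] = bbBBbaAA$bB
  rot[3] = bBBbaAA$bBb
  rot[4] = BBbaAA$bBbb
  rot[5] = BbaAA$bBbbB
  rot[6] = baAA$bBbbBB
  rot[7] = aAA$bBbbBBb
  rot[8] = AA$bBbbBBba
  rot[9] = A$bBbbBBbaA
  rot[10] = $bBbbBBbaAA
Sorted (with $ < everything):
  sorted[0] = $bBbbBBbaAA
  sorted[1] = A$bBbbBBbaA
  sorted[2] = AA$bBbbBBba
  sorted[3] = BBbaAA$bBbb
  sorted[4] = BbaAA$bBbbB
  sorted[5] = BbbBBbaAA$b
  sorted[6] = aAA$bBbbBBb
  sorted[7] = bBBbaAA$bBb
  sorted[8] = bBbbBBbaAA$
  sorted[9] = baAA$bBbbBB
  sorted[10] = bbBBbaAA$bB
sorted[9] = baAA$bBbbBB

Answer: baAA$bBbbBB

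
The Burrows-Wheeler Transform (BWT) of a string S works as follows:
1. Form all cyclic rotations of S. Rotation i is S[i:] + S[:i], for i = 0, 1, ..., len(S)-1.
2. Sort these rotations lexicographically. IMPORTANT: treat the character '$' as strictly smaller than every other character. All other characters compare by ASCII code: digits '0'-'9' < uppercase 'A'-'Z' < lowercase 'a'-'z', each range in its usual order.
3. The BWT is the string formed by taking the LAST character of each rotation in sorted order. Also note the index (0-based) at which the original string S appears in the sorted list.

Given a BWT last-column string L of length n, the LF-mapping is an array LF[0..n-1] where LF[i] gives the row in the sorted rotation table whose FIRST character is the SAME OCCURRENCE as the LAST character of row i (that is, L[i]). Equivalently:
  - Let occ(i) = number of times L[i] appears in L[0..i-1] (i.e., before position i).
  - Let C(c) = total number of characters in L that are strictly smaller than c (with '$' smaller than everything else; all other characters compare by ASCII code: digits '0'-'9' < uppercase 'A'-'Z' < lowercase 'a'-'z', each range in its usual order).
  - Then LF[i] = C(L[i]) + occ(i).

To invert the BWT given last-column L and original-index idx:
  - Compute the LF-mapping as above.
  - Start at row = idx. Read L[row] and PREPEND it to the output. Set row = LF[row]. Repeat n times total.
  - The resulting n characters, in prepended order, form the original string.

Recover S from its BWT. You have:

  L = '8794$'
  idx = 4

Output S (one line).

Answer: 9748$

Derivation:
LF mapping: 3 2 4 1 0
Walk LF starting at row 4, prepending L[row]:
  step 1: row=4, L[4]='$', prepend. Next row=LF[4]=0
  step 2: row=0, L[0]='8', prepend. Next row=LF[0]=3
  step 3: row=3, L[3]='4', prepend. Next row=LF[3]=1
  step 4: row=1, L[1]='7', prepend. Next row=LF[1]=2
  step 5: row=2, L[2]='9', prepend. Next row=LF[2]=4
Reversed output: 9748$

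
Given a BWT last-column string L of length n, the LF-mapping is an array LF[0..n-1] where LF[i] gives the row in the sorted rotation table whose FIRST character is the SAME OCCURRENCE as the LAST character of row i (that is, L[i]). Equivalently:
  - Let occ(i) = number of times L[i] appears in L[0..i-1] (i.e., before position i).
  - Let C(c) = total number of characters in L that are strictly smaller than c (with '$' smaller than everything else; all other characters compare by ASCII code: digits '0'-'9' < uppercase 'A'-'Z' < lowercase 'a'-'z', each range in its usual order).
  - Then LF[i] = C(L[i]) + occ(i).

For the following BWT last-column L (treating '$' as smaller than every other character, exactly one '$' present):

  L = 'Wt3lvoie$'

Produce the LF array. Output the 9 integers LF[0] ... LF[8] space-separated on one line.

Answer: 2 7 1 5 8 6 4 3 0

Derivation:
Char counts: '$':1, '3':1, 'W':1, 'e':1, 'i':1, 'l':1, 'o':1, 't':1, 'v':1
C (first-col start): C('$')=0, C('3')=1, C('W')=2, C('e')=3, C('i')=4, C('l')=5, C('o')=6, C('t')=7, C('v')=8
L[0]='W': occ=0, LF[0]=C('W')+0=2+0=2
L[1]='t': occ=0, LF[1]=C('t')+0=7+0=7
L[2]='3': occ=0, LF[2]=C('3')+0=1+0=1
L[3]='l': occ=0, LF[3]=C('l')+0=5+0=5
L[4]='v': occ=0, LF[4]=C('v')+0=8+0=8
L[5]='o': occ=0, LF[5]=C('o')+0=6+0=6
L[6]='i': occ=0, LF[6]=C('i')+0=4+0=4
L[7]='e': occ=0, LF[7]=C('e')+0=3+0=3
L[8]='$': occ=0, LF[8]=C('$')+0=0+0=0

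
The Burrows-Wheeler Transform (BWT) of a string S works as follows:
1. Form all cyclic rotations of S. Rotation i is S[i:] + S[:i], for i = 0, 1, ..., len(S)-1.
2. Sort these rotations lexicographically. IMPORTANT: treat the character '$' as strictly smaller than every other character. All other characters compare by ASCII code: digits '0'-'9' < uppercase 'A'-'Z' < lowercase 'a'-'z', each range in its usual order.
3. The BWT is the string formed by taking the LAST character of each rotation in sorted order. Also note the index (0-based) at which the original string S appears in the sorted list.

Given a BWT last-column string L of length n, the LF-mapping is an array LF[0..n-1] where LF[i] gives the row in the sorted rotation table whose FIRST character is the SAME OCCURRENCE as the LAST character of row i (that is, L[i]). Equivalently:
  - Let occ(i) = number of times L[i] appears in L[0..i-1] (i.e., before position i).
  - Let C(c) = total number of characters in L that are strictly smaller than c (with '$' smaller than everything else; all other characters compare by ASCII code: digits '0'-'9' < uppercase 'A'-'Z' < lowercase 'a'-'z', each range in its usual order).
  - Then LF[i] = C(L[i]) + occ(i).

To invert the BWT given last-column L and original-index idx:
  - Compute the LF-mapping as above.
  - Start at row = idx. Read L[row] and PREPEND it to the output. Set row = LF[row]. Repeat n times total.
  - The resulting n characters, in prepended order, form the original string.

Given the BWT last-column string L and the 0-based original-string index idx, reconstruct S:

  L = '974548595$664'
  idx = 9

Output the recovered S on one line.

Answer: 744549685569$

Derivation:
LF mapping: 11 9 1 4 2 10 5 12 6 0 7 8 3
Walk LF starting at row 9, prepending L[row]:
  step 1: row=9, L[9]='$', prepend. Next row=LF[9]=0
  step 2: row=0, L[0]='9', prepend. Next row=LF[0]=11
  step 3: row=11, L[11]='6', prepend. Next row=LF[11]=8
  step 4: row=8, L[8]='5', prepend. Next row=LF[8]=6
  step 5: row=6, L[6]='5', prepend. Next row=LF[6]=5
  step 6: row=5, L[5]='8', prepend. Next row=LF[5]=10
  step 7: row=10, L[10]='6', prepend. Next row=LF[10]=7
  step 8: row=7, L[7]='9', prepend. Next row=LF[7]=12
  step 9: row=12, L[12]='4', prepend. Next row=LF[12]=3
  step 10: row=3, L[3]='5', prepend. Next row=LF[3]=4
  step 11: row=4, L[4]='4', prepend. Next row=LF[4]=2
  step 12: row=2, L[2]='4', prepend. Next row=LF[2]=1
  step 13: row=1, L[1]='7', prepend. Next row=LF[1]=9
Reversed output: 744549685569$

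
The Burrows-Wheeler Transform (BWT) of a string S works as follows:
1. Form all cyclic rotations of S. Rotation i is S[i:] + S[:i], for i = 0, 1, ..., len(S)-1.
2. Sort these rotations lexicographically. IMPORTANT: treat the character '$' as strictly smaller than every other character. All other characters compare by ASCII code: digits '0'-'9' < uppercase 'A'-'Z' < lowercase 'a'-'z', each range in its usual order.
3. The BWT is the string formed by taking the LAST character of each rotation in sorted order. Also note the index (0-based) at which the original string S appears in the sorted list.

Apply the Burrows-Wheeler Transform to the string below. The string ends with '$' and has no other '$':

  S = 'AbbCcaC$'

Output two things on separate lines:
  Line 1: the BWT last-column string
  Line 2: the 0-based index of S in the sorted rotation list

Answer: C$abcbAC
1

Derivation:
All 8 rotations (rotation i = S[i:]+S[:i]):
  rot[0] = AbbCcaC$
  rot[1] = bbCcaC$A
  rot[2] = bCcaC$Ab
  rot[3] = CcaC$Abb
  rot[4] = caC$AbbC
  rot[5] = aC$AbbCc
  rot[6] = C$AbbCca
  rot[7] = $AbbCcaC
Sorted (with $ < everything):
  sorted[0] = $AbbCcaC  (last char: 'C')
  sorted[1] = AbbCcaC$  (last char: '$')
  sorted[2] = C$AbbCca  (last char: 'a')
  sorted[3] = CcaC$Abb  (last char: 'b')
  sorted[4] = aC$AbbCc  (last char: 'c')
  sorted[5] = bCcaC$Ab  (last char: 'b')
  sorted[6] = bbCcaC$A  (last char: 'A')
  sorted[7] = caC$AbbC  (last char: 'C')
Last column: C$abcbAC
Original string S is at sorted index 1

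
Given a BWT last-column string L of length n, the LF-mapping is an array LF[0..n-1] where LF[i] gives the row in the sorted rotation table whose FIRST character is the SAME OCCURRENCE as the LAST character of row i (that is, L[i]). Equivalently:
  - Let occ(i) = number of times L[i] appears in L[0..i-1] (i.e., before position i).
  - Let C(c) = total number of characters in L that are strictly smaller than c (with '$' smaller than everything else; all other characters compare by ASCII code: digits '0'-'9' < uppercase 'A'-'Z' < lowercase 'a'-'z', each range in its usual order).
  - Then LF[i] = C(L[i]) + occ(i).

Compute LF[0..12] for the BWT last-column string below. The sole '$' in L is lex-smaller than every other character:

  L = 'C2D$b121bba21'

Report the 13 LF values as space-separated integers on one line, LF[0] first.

Answer: 7 4 8 0 10 1 5 2 11 12 9 6 3

Derivation:
Char counts: '$':1, '1':3, '2':3, 'C':1, 'D':1, 'a':1, 'b':3
C (first-col start): C('$')=0, C('1')=1, C('2')=4, C('C')=7, C('D')=8, C('a')=9, C('b')=10
L[0]='C': occ=0, LF[0]=C('C')+0=7+0=7
L[1]='2': occ=0, LF[1]=C('2')+0=4+0=4
L[2]='D': occ=0, LF[2]=C('D')+0=8+0=8
L[3]='$': occ=0, LF[3]=C('$')+0=0+0=0
L[4]='b': occ=0, LF[4]=C('b')+0=10+0=10
L[5]='1': occ=0, LF[5]=C('1')+0=1+0=1
L[6]='2': occ=1, LF[6]=C('2')+1=4+1=5
L[7]='1': occ=1, LF[7]=C('1')+1=1+1=2
L[8]='b': occ=1, LF[8]=C('b')+1=10+1=11
L[9]='b': occ=2, LF[9]=C('b')+2=10+2=12
L[10]='a': occ=0, LF[10]=C('a')+0=9+0=9
L[11]='2': occ=2, LF[11]=C('2')+2=4+2=6
L[12]='1': occ=2, LF[12]=C('1')+2=1+2=3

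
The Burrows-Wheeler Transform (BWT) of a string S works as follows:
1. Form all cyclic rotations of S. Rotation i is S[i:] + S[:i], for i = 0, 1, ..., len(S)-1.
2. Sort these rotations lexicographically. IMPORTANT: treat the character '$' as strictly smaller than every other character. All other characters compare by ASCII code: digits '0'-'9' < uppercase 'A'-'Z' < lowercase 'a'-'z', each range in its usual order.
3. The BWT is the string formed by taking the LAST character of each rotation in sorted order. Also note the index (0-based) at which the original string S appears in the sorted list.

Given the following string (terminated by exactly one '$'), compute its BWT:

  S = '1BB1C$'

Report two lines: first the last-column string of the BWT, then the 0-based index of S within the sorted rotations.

All 6 rotations (rotation i = S[i:]+S[:i]):
  rot[0] = 1BB1C$
  rot[1] = BB1C$1
  rot[2] = B1C$1B
  rot[3] = 1C$1BB
  rot[4] = C$1BB1
  rot[5] = $1BB1C
Sorted (with $ < everything):
  sorted[0] = $1BB1C  (last char: 'C')
  sorted[1] = 1BB1C$  (last char: '$')
  sorted[2] = 1C$1BB  (last char: 'B')
  sorted[3] = B1C$1B  (last char: 'B')
  sorted[4] = BB1C$1  (last char: '1')
  sorted[5] = C$1BB1  (last char: '1')
Last column: C$BB11
Original string S is at sorted index 1

Answer: C$BB11
1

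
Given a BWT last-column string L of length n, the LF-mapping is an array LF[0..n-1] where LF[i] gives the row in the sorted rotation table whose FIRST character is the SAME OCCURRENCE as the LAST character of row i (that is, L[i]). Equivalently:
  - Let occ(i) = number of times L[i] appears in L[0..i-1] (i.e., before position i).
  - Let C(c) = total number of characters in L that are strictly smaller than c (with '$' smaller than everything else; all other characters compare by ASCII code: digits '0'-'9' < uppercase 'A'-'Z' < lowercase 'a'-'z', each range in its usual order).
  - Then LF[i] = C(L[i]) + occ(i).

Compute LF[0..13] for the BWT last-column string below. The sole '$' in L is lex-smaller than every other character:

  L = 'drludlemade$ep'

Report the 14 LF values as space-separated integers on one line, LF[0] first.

Answer: 2 12 8 13 3 9 5 10 1 4 6 0 7 11

Derivation:
Char counts: '$':1, 'a':1, 'd':3, 'e':3, 'l':2, 'm':1, 'p':1, 'r':1, 'u':1
C (first-col start): C('$')=0, C('a')=1, C('d')=2, C('e')=5, C('l')=8, C('m')=10, C('p')=11, C('r')=12, C('u')=13
L[0]='d': occ=0, LF[0]=C('d')+0=2+0=2
L[1]='r': occ=0, LF[1]=C('r')+0=12+0=12
L[2]='l': occ=0, LF[2]=C('l')+0=8+0=8
L[3]='u': occ=0, LF[3]=C('u')+0=13+0=13
L[4]='d': occ=1, LF[4]=C('d')+1=2+1=3
L[5]='l': occ=1, LF[5]=C('l')+1=8+1=9
L[6]='e': occ=0, LF[6]=C('e')+0=5+0=5
L[7]='m': occ=0, LF[7]=C('m')+0=10+0=10
L[8]='a': occ=0, LF[8]=C('a')+0=1+0=1
L[9]='d': occ=2, LF[9]=C('d')+2=2+2=4
L[10]='e': occ=1, LF[10]=C('e')+1=5+1=6
L[11]='$': occ=0, LF[11]=C('$')+0=0+0=0
L[12]='e': occ=2, LF[12]=C('e')+2=5+2=7
L[13]='p': occ=0, LF[13]=C('p')+0=11+0=11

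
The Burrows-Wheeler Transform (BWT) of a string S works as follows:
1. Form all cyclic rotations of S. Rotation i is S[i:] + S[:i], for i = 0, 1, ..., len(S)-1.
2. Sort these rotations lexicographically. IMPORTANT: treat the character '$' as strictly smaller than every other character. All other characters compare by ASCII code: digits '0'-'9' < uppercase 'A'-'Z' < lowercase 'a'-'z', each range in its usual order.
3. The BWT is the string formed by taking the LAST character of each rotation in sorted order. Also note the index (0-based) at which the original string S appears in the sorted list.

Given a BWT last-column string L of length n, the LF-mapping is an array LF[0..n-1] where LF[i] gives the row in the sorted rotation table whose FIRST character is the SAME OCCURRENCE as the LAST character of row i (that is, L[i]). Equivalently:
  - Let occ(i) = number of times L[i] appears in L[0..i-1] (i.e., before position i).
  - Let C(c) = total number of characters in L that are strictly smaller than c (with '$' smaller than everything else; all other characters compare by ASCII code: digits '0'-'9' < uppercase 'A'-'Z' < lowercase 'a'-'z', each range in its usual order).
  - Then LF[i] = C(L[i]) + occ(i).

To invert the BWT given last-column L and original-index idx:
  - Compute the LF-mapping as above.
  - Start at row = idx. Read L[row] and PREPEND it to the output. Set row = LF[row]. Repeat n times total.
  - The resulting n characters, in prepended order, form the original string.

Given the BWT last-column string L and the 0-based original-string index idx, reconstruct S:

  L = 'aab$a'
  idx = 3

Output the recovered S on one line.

Answer: abaa$

Derivation:
LF mapping: 1 2 4 0 3
Walk LF starting at row 3, prepending L[row]:
  step 1: row=3, L[3]='$', prepend. Next row=LF[3]=0
  step 2: row=0, L[0]='a', prepend. Next row=LF[0]=1
  step 3: row=1, L[1]='a', prepend. Next row=LF[1]=2
  step 4: row=2, L[2]='b', prepend. Next row=LF[2]=4
  step 5: row=4, L[4]='a', prepend. Next row=LF[4]=3
Reversed output: abaa$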